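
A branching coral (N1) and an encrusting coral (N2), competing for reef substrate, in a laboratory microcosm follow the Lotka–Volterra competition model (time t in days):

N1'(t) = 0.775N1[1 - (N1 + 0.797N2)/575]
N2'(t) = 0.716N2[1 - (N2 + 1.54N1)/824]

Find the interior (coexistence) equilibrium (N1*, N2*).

Setting both brackets to zero gives the nullclines N1 + 0.797N2 = 575 and 1.54N1 + N2 = 824.
Substituting N2 = 824 - 1.54N1 into the first: N1(1 - 0.797·1.54) = 575 - 0.797·824.
So N1* = -81.7/-0.227 = 359, and then N2* = 824 - 1.54·359 = 270.

N1* ≈ 359, N2* ≈ 270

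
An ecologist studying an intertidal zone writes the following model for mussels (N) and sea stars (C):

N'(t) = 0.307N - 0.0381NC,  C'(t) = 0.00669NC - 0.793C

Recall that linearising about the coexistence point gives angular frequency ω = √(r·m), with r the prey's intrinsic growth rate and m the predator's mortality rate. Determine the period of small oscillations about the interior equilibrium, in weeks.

Here r = 0.307 and m = 0.793, so r·m = 0.243.
ω = √0.243 = 0.493 per week, hence T = 2π/ω ≈ 12.7 weeks.

T ≈ 12.7 weeks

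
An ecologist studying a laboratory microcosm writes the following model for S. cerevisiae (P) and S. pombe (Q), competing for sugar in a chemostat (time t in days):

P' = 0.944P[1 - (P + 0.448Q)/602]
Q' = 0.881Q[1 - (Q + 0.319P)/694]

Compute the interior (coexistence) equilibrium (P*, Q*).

P* ≈ 340, Q* ≈ 586

Setting both brackets to zero gives the nullclines P + 0.448Q = 602 and 0.319P + Q = 694.
Substituting Q = 694 - 0.319P into the first: P(1 - 0.448·0.319) = 602 - 0.448·694.
So P* = 291/0.857 = 340, and then Q* = 694 - 0.319·340 = 586.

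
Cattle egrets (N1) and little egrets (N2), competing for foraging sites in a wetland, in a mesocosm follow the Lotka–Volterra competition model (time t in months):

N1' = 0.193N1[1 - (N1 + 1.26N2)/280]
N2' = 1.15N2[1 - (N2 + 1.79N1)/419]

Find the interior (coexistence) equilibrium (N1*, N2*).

N1* ≈ 197, N2* ≈ 65.5

Setting both brackets to zero gives the nullclines N1 + 1.26N2 = 280 and 1.79N1 + N2 = 419.
Substituting N2 = 419 - 1.79N1 into the first: N1(1 - 1.26·1.79) = 280 - 1.26·419.
So N1* = -248/-1.26 = 197, and then N2* = 419 - 1.79·197 = 65.5.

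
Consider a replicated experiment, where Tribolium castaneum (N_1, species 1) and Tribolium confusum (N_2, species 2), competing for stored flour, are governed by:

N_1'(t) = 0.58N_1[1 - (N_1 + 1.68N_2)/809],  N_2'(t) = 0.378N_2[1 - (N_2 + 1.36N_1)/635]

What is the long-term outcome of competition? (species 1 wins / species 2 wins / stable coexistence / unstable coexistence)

unstable coexistence (outcome depends on initial conditions)

Compare the nullcline intercepts: K1/α12 = 809/1.68 = 482 < K2 = 635; K2/α21 = 635/1.36 = 467 < K1 = 809.
Since both are reversed, neither can invade when rare; the interior point is a saddle.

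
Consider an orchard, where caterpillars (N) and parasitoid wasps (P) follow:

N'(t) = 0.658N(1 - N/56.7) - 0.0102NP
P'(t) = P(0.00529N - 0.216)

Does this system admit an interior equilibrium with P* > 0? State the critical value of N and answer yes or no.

The predator equation gives dP/dt > 0 only when N > 0.216/0.00529 = 40.8.
Without the predator, N → K = 56.7. Since 56.7 > 40.8, the predator can invade and persist.

Threshold N = 40.8; K > 40.8, so yes, the predator persists.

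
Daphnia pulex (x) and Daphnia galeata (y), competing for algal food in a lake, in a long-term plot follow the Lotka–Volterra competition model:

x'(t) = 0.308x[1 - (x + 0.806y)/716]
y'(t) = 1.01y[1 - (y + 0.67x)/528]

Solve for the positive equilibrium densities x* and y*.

Setting both brackets to zero gives the nullclines x + 0.806y = 716 and 0.67x + y = 528.
Substituting y = 528 - 0.67x into the first: x(1 - 0.806·0.67) = 716 - 0.806·528.
So x* = 290/0.46 = 631, and then y* = 528 - 0.67·631 = 105.

x* ≈ 631, y* ≈ 105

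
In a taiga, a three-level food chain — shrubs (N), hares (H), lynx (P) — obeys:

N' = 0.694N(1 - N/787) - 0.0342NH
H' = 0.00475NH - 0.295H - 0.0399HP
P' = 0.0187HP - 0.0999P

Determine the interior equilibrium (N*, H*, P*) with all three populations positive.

From dP/dt = 0: 0.0187H* = 0.0999, so H* = 5.34.
From dN/dt = 0: 0.694(1 - N*/787) = 0.0342·5.34, giving N* = 787·(1 - 0.263) = 580.
From dH/dt = 0: 0.00475·580 - 0.295 = 0.0399P*, so P* = 2.46/0.0399 = 61.6.

N* ≈ 580, H* ≈ 5.34, P* ≈ 61.6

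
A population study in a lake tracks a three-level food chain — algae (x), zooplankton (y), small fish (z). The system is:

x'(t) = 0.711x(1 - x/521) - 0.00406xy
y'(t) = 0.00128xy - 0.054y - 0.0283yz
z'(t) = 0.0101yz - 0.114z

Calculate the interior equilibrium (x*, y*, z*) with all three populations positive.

x* ≈ 487, y* ≈ 11.3, z* ≈ 20.1

From dz/dt = 0: 0.0101y* = 0.114, so y* = 11.3.
From dx/dt = 0: 0.711(1 - x*/521) = 0.00406·11.3, giving x* = 521·(1 - 0.0645) = 487.
From dy/dt = 0: 0.00128·487 - 0.054 = 0.0283z*, so z* = 0.57/0.0283 = 20.1.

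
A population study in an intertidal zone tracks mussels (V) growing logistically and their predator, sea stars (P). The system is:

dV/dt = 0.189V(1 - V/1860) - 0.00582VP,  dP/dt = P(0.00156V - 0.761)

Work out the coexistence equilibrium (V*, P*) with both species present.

From dP/dt = 0 with P > 0: 0.00156V* = 0.761, so V* = 488.
Substitute into dV/dt = 0: 0.189(1 - 488/1860) = 0.00582P*.
The bracket is 0.738, giving P* = 0.139/0.00582 = 24.

V* ≈ 488, P* ≈ 24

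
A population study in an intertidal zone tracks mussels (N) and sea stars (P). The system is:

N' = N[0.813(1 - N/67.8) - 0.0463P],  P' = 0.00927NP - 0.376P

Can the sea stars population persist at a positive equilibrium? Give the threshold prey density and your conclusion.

Threshold N = 40.6; K > 40.6, so yes, the predator persists.

The predator equation gives dP/dt > 0 only when N > 0.376/0.00927 = 40.6.
Without the predator, N → K = 67.8. Since 67.8 > 40.6, the predator can invade and persist.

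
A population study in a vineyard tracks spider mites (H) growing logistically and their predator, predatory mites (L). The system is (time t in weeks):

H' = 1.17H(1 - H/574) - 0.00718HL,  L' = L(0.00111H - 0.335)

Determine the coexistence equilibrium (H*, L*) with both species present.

From dL/dt = 0 with L > 0: 0.00111H* = 0.335, so H* = 302.
Substitute into dH/dt = 0: 1.17(1 - 302/574) = 0.00718L*.
The bracket is 0.474, giving L* = 0.555/0.00718 = 77.3.

H* ≈ 302, L* ≈ 77.3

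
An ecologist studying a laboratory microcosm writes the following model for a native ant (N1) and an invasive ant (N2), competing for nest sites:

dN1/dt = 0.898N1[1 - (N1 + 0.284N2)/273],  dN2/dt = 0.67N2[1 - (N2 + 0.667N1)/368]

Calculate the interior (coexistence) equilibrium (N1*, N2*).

N1* ≈ 208, N2* ≈ 229

Setting both brackets to zero gives the nullclines N1 + 0.284N2 = 273 and 0.667N1 + N2 = 368.
Substituting N2 = 368 - 0.667N1 into the first: N1(1 - 0.284·0.667) = 273 - 0.284·368.
So N1* = 168/0.811 = 208, and then N2* = 368 - 0.667·208 = 229.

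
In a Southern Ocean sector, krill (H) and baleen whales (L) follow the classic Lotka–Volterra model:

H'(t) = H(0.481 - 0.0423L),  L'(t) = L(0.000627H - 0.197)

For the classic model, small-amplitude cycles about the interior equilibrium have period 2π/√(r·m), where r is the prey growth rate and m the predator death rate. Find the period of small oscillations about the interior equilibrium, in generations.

T ≈ 20.4 generations

Here r = 0.481 and m = 0.197, so r·m = 0.0948.
ω = √0.0948 = 0.308 per generation, hence T = 2π/ω ≈ 20.4 generations.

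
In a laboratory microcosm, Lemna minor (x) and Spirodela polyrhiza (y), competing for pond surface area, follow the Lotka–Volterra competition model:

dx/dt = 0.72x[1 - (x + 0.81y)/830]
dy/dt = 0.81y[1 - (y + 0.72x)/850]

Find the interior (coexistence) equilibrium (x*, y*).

Setting both brackets to zero gives the nullclines x + 0.81y = 830 and 0.72x + y = 850.
Substituting y = 850 - 0.72x into the first: x(1 - 0.81·0.72) = 830 - 0.81·850.
So x* = 142/0.417 = 339, and then y* = 850 - 0.72·339 = 606.

x* ≈ 339, y* ≈ 606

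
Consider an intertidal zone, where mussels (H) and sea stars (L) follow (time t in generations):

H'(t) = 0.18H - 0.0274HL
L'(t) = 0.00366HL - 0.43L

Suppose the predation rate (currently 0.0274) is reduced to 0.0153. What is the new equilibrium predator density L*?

At the interior fixed point, setting dH/dt = 0 with H > 0 fixes L* = (prey growth rate)/(HL coefficient) — independent of the other coefficients.
With the change, L* = 0.18/0.0153 = 11.8; it rises from 6.57.

L* ≈ 11.8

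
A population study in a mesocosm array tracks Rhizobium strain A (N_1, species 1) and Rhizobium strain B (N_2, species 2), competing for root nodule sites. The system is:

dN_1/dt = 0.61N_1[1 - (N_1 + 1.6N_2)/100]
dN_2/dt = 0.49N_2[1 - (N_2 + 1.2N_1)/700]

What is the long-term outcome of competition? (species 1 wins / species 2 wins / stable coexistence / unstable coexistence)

species 2 excludes species 1

Compare the nullcline intercepts: K1/α12 = 100/1.6 = 62.5 < K2 = 700; K2/α21 = 700/1.2 = 583 > K1 = 100.
Since the inequalities point opposite ways, species 2 can invade but species 1 cannot.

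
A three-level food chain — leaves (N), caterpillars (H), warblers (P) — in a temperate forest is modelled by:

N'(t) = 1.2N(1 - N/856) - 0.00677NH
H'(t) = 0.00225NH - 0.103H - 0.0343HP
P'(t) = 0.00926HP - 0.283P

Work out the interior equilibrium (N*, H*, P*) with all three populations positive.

From dP/dt = 0: 0.00926H* = 0.283, so H* = 30.6.
From dN/dt = 0: 1.2(1 - N*/856) = 0.00677·30.6, giving N* = 856·(1 - 0.172) = 708.
From dH/dt = 0: 0.00225·708 - 0.103 = 0.0343P*, so P* = 1.49/0.0343 = 43.5.

N* ≈ 708, H* ≈ 30.6, P* ≈ 43.5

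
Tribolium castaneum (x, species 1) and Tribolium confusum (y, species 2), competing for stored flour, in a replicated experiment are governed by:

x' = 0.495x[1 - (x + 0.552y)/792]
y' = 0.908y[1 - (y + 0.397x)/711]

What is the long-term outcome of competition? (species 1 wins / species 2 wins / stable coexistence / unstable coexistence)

stable coexistence

Compare the nullcline intercepts: K1/α12 = 792/0.552 = 1430 > K2 = 711; K2/α21 = 711/0.397 = 1790 > K1 = 792.
Since both inequalities hold, each species can invade when rare, so the interior equilibrium is stable.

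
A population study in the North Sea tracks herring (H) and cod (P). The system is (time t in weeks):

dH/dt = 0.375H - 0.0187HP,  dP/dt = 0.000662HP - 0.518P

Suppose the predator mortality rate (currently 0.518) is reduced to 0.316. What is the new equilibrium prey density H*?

At the interior fixed point, setting dP/dt = 0 with P > 0 fixes H* = (predator death rate)/(HP coefficient) — independent of the other coefficients.
With the change, H* = 0.316/0.000662 = 477; it falls from 782.

H* ≈ 477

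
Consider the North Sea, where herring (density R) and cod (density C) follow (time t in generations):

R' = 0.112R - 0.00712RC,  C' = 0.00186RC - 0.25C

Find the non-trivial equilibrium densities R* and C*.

R* ≈ 134, C* ≈ 15.7

Set dC/dt = 0 with C > 0: 0.00186R - 0.25 = 0, so R* = 0.25/0.00186 = 134.
Set dR/dt = 0 with R > 0: 0.112 - 0.00712C = 0, so C* = 0.112/0.00712 = 15.7.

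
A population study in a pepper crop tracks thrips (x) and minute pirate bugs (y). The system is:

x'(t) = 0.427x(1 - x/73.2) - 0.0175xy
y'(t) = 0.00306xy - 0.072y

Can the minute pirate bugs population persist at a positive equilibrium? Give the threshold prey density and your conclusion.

Threshold x = 23.5; K > 23.5, so yes, the predator persists.

The predator equation gives dy/dt > 0 only when x > 0.072/0.00306 = 23.5.
Without the predator, x → K = 73.2. Since 73.2 > 23.5, the predator can invade and persist.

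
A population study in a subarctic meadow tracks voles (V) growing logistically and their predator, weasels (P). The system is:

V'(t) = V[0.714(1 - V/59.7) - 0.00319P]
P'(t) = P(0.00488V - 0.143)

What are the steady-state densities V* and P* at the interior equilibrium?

V* ≈ 29.3, P* ≈ 114

From dP/dt = 0 with P > 0: 0.00488V* = 0.143, so V* = 29.3.
Substitute into dV/dt = 0: 0.714(1 - 29.3/59.7) = 0.00319P*.
The bracket is 0.509, giving P* = 0.364/0.00319 = 114.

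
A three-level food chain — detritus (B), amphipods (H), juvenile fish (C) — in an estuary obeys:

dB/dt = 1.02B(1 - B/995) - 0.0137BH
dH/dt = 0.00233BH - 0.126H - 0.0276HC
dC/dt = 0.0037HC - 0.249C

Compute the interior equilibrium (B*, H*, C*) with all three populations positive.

From dC/dt = 0: 0.0037H* = 0.249, so H* = 67.3.
From dB/dt = 0: 1.02(1 - B*/995) = 0.0137·67.3, giving B* = 995·(1 - 0.904) = 95.6.
From dH/dt = 0: 0.00233·95.6 - 0.126 = 0.0276C*, so C* = 0.0968/0.0276 = 3.51.

B* ≈ 95.6, H* ≈ 67.3, C* ≈ 3.51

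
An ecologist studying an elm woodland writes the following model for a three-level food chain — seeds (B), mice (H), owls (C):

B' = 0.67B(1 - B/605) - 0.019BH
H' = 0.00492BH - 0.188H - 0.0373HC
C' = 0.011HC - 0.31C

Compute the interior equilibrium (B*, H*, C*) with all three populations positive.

B* ≈ 121, H* ≈ 28.2, C* ≈ 11

From dC/dt = 0: 0.011H* = 0.31, so H* = 28.2.
From dB/dt = 0: 0.67(1 - B*/605) = 0.019·28.2, giving B* = 605·(1 - 0.799) = 121.
From dH/dt = 0: 0.00492·121 - 0.188 = 0.0373C*, so C* = 0.41/0.0373 = 11.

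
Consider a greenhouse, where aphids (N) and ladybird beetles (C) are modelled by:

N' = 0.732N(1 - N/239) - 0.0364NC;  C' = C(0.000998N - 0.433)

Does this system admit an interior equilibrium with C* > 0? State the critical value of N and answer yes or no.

Threshold N = 434; K < 434, so no, the predator goes extinct.

The predator equation gives dC/dt > 0 only when N > 0.433/0.000998 = 434.
Without the predator, N → K = 239. Since 239 < 434, the predator cannot invade.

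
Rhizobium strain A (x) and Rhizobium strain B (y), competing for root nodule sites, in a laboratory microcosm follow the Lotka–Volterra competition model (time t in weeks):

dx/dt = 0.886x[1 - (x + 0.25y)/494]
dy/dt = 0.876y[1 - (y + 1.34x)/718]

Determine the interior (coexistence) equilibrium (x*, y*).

Setting both brackets to zero gives the nullclines x + 0.25y = 494 and 1.34x + y = 718.
Substituting y = 718 - 1.34x into the first: x(1 - 0.25·1.34) = 494 - 0.25·718.
So x* = 314/0.665 = 473, and then y* = 718 - 1.34·473 = 84.3.

x* ≈ 473, y* ≈ 84.3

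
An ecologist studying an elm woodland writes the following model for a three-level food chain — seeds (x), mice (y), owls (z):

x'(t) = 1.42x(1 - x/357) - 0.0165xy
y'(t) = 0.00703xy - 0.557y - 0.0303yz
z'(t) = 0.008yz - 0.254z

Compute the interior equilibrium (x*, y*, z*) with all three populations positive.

x* ≈ 225, y* ≈ 31.8, z* ≈ 33.9

From dz/dt = 0: 0.008y* = 0.254, so y* = 31.8.
From dx/dt = 0: 1.42(1 - x*/357) = 0.0165·31.8, giving x* = 357·(1 - 0.369) = 225.
From dy/dt = 0: 0.00703·225 - 0.557 = 0.0303z*, so z* = 1.03/0.0303 = 33.9.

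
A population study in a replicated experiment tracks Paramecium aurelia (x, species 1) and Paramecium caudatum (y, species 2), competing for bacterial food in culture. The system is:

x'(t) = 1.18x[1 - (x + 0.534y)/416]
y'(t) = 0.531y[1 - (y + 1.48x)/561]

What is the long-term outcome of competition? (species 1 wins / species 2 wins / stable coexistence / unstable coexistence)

Compare the nullcline intercepts: K1/α12 = 416/0.534 = 779 > K2 = 561; K2/α21 = 561/1.48 = 379 < K1 = 416.
Since the inequalities point opposite ways, species 1 can invade but species 2 cannot.

species 1 excludes species 2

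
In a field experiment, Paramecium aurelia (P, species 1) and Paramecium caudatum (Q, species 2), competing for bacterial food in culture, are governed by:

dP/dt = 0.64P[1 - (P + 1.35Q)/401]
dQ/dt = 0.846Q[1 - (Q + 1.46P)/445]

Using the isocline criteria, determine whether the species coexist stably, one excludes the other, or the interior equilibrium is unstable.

Compare the nullcline intercepts: K1/α12 = 401/1.35 = 297 < K2 = 445; K2/α21 = 445/1.46 = 305 < K1 = 401.
Since both are reversed, neither can invade when rare; the interior point is a saddle.

unstable coexistence (outcome depends on initial conditions)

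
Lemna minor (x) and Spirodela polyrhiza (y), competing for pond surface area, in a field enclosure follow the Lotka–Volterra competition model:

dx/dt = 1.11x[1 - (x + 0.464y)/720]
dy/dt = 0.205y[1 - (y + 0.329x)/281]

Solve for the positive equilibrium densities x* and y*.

x* ≈ 696, y* ≈ 52.1

Setting both brackets to zero gives the nullclines x + 0.464y = 720 and 0.329x + y = 281.
Substituting y = 281 - 0.329x into the first: x(1 - 0.464·0.329) = 720 - 0.464·281.
So x* = 590/0.847 = 696, and then y* = 281 - 0.329·696 = 52.1.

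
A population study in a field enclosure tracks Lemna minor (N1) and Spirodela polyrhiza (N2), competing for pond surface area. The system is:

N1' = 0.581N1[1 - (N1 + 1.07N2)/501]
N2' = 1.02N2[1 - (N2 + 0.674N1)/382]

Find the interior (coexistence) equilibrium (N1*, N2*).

N1* ≈ 331, N2* ≈ 159

Setting both brackets to zero gives the nullclines N1 + 1.07N2 = 501 and 0.674N1 + N2 = 382.
Substituting N2 = 382 - 0.674N1 into the first: N1(1 - 1.07·0.674) = 501 - 1.07·382.
So N1* = 92.3/0.279 = 331, and then N2* = 382 - 0.674·331 = 159.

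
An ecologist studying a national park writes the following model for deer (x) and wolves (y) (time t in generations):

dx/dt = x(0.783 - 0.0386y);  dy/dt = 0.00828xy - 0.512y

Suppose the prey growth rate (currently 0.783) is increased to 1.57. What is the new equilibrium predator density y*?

y* ≈ 40.7

At the interior fixed point, setting dx/dt = 0 with x > 0 fixes y* = (prey growth rate)/(xy coefficient) — independent of the other coefficients.
With the change, y* = 1.57/0.0386 = 40.7; it rises from 20.3.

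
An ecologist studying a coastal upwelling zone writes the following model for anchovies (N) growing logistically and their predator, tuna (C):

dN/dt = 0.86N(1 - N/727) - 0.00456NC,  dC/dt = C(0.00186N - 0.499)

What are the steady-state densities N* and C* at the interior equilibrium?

N* ≈ 268, C* ≈ 119

From dC/dt = 0 with C > 0: 0.00186N* = 0.499, so N* = 268.
Substitute into dN/dt = 0: 0.86(1 - 268/727) = 0.00456C*.
The bracket is 0.631, giving C* = 0.543/0.00456 = 119.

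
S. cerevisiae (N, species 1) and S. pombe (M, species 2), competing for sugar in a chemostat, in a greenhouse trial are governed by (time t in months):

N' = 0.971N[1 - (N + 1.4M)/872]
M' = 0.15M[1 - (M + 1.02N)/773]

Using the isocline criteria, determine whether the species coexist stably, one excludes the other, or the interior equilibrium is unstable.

Compare the nullcline intercepts: K1/α12 = 872/1.4 = 623 < K2 = 773; K2/α21 = 773/1.02 = 758 < K1 = 872.
Since both are reversed, neither can invade when rare; the interior point is a saddle.

unstable coexistence (outcome depends on initial conditions)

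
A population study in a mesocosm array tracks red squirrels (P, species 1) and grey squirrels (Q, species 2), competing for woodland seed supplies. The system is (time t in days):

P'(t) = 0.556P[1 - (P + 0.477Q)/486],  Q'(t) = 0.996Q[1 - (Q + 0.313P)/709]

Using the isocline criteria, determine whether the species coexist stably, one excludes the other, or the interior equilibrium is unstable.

Compare the nullcline intercepts: K1/α12 = 486/0.477 = 1020 > K2 = 709; K2/α21 = 709/0.313 = 2270 > K1 = 486.
Since both inequalities hold, each species can invade when rare, so the interior equilibrium is stable.

stable coexistence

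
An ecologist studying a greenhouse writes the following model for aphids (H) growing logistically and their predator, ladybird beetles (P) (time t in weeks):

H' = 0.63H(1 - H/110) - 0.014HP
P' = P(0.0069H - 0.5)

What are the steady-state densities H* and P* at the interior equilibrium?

H* ≈ 72.5, P* ≈ 15.4

From dP/dt = 0 with P > 0: 0.0069H* = 0.5, so H* = 72.5.
Substitute into dH/dt = 0: 0.63(1 - 72.5/110) = 0.014P*.
The bracket is 0.341, giving P* = 0.215/0.014 = 15.4.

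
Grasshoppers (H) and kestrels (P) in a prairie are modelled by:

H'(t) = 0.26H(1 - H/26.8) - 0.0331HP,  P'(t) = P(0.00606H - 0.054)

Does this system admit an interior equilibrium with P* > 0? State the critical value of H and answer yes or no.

The predator equation gives dP/dt > 0 only when H > 0.054/0.00606 = 8.91.
Without the predator, H → K = 26.8. Since 26.8 > 8.91, the predator can invade and persist.

Threshold H = 8.91; K > 8.91, so yes, the predator persists.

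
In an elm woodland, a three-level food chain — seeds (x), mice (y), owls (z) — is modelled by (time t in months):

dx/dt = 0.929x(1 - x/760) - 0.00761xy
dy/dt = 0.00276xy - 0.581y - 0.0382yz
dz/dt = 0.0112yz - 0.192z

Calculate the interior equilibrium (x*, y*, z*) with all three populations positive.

From dz/dt = 0: 0.0112y* = 0.192, so y* = 17.1.
From dx/dt = 0: 0.929(1 - x*/760) = 0.00761·17.1, giving x* = 760·(1 - 0.14) = 653.
From dy/dt = 0: 0.00276·653 - 0.581 = 0.0382z*, so z* = 1.22/0.0382 = 32.

x* ≈ 653, y* ≈ 17.1, z* ≈ 32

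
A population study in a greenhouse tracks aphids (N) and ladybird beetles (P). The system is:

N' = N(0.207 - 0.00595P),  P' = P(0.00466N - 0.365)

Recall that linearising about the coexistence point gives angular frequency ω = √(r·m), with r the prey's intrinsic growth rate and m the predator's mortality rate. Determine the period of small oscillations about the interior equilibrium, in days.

T ≈ 22.9 days

Here r = 0.207 and m = 0.365, so r·m = 0.0756.
ω = √0.0756 = 0.275 per day, hence T = 2π/ω ≈ 22.9 days.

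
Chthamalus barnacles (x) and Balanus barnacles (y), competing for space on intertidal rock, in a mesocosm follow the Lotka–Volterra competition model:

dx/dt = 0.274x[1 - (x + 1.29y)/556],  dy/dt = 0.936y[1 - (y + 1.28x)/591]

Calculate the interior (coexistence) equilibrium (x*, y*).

x* ≈ 317, y* ≈ 185

Setting both brackets to zero gives the nullclines x + 1.29y = 556 and 1.28x + y = 591.
Substituting y = 591 - 1.28x into the first: x(1 - 1.29·1.28) = 556 - 1.29·591.
So x* = -206/-0.651 = 317, and then y* = 591 - 1.28·317 = 185.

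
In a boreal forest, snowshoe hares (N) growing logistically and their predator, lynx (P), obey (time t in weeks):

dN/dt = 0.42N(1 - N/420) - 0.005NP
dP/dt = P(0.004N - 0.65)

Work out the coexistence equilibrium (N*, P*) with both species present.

From dP/dt = 0 with P > 0: 0.004N* = 0.65, so N* = 162.
Substitute into dN/dt = 0: 0.42(1 - 162/420) = 0.005P*.
The bracket is 0.613, giving P* = 0.258/0.005 = 51.5.

N* ≈ 162, P* ≈ 51.5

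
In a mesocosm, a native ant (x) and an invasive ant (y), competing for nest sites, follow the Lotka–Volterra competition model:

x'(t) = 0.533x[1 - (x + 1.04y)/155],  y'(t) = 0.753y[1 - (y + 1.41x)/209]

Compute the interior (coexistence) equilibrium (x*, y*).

Setting both brackets to zero gives the nullclines x + 1.04y = 155 and 1.41x + y = 209.
Substituting y = 209 - 1.41x into the first: x(1 - 1.04·1.41) = 155 - 1.04·209.
So x* = -62.4/-0.466 = 134, and then y* = 209 - 1.41·134 = 20.5.

x* ≈ 134, y* ≈ 20.5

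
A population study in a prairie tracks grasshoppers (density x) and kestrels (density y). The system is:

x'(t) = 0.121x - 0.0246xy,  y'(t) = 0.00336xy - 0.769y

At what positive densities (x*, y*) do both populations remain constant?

x* ≈ 229, y* ≈ 4.92

Set dy/dt = 0 with y > 0: 0.00336x - 0.769 = 0, so x* = 0.769/0.00336 = 229.
Set dx/dt = 0 with x > 0: 0.121 - 0.0246y = 0, so y* = 0.121/0.0246 = 4.92.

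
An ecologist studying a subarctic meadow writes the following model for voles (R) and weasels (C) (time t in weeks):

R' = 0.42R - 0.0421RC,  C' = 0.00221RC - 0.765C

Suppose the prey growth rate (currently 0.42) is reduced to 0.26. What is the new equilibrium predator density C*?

C* ≈ 6.18

At the interior fixed point, setting dR/dt = 0 with R > 0 fixes C* = (prey growth rate)/(RC coefficient) — independent of the other coefficients.
With the change, C* = 0.26/0.0421 = 6.18; it falls from 9.98.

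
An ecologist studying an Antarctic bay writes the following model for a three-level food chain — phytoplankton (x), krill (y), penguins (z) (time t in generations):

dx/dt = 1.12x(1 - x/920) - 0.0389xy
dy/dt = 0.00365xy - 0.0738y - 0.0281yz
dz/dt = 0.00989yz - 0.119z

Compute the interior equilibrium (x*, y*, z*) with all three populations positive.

From dz/dt = 0: 0.00989y* = 0.119, so y* = 12.
From dx/dt = 0: 1.12(1 - x*/920) = 0.0389·12, giving x* = 920·(1 - 0.418) = 536.
From dy/dt = 0: 0.00365·536 - 0.0738 = 0.0281z*, so z* = 1.88/0.0281 = 66.9.

x* ≈ 536, y* ≈ 12, z* ≈ 66.9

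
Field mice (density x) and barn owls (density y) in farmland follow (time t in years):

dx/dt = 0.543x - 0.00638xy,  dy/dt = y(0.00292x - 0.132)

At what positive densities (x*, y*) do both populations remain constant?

Set dy/dt = 0 with y > 0: 0.00292x - 0.132 = 0, so x* = 0.132/0.00292 = 45.2.
Set dx/dt = 0 with x > 0: 0.543 - 0.00638y = 0, so y* = 0.543/0.00638 = 85.1.

x* ≈ 45.2, y* ≈ 85.1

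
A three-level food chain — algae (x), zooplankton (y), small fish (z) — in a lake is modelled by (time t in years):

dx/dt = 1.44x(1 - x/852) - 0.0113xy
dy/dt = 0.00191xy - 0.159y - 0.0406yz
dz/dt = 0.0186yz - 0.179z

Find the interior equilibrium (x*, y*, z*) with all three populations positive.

From dz/dt = 0: 0.0186y* = 0.179, so y* = 9.62.
From dx/dt = 0: 1.44(1 - x*/852) = 0.0113·9.62, giving x* = 852·(1 - 0.0755) = 788.
From dy/dt = 0: 0.00191·788 - 0.159 = 0.0406z*, so z* = 1.35/0.0406 = 33.1.

x* ≈ 788, y* ≈ 9.62, z* ≈ 33.1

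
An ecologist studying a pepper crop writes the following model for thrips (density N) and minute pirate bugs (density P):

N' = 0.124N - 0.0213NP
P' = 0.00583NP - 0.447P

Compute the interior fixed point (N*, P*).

N* ≈ 76.7, P* ≈ 5.82

Set dP/dt = 0 with P > 0: 0.00583N - 0.447 = 0, so N* = 0.447/0.00583 = 76.7.
Set dN/dt = 0 with N > 0: 0.124 - 0.0213P = 0, so P* = 0.124/0.0213 = 5.82.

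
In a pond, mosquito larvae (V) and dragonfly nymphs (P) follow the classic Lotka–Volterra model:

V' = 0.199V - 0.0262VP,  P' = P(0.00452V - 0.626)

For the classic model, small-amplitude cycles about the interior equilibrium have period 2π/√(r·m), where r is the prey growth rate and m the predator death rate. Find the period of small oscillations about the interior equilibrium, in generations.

T ≈ 17.8 generations

Here r = 0.199 and m = 0.626, so r·m = 0.125.
ω = √0.125 = 0.353 per generation, hence T = 2π/ω ≈ 17.8 generations.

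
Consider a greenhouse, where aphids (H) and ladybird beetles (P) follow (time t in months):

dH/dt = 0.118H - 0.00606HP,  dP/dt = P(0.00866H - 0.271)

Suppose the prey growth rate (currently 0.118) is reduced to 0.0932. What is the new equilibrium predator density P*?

P* ≈ 15.4

At the interior fixed point, setting dH/dt = 0 with H > 0 fixes P* = (prey growth rate)/(HP coefficient) — independent of the other coefficients.
With the change, P* = 0.0932/0.00606 = 15.4; it falls from 19.5.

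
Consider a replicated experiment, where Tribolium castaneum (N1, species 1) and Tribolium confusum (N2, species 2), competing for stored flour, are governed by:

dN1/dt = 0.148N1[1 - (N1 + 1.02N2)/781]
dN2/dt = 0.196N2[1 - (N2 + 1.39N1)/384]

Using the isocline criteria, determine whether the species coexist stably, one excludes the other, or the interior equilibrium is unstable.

species 1 excludes species 2

Compare the nullcline intercepts: K1/α12 = 781/1.02 = 766 > K2 = 384; K2/α21 = 384/1.39 = 276 < K1 = 781.
Since the inequalities point opposite ways, species 1 can invade but species 2 cannot.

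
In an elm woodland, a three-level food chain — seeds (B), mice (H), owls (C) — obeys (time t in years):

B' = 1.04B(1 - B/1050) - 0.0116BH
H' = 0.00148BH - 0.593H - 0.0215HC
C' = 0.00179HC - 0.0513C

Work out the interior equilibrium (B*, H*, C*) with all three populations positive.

From dC/dt = 0: 0.00179H* = 0.0513, so H* = 28.7.
From dB/dt = 0: 1.04(1 - B*/1050) = 0.0116·28.7, giving B* = 1050·(1 - 0.32) = 714.
From dH/dt = 0: 0.00148·714 - 0.593 = 0.0215C*, so C* = 0.464/0.0215 = 21.6.

B* ≈ 714, H* ≈ 28.7, C* ≈ 21.6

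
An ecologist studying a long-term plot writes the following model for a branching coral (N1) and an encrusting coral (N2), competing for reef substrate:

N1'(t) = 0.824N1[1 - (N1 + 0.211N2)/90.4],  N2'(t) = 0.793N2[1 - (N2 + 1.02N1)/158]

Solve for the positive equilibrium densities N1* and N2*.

Setting both brackets to zero gives the nullclines N1 + 0.211N2 = 90.4 and 1.02N1 + N2 = 158.
Substituting N2 = 158 - 1.02N1 into the first: N1(1 - 0.211·1.02) = 90.4 - 0.211·158.
So N1* = 57.1/0.785 = 72.7, and then N2* = 158 - 1.02·72.7 = 83.8.

N1* ≈ 72.7, N2* ≈ 83.8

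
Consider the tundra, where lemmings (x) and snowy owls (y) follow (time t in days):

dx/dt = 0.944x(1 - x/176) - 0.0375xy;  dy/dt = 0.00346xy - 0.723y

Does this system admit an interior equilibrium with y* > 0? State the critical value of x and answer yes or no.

The predator equation gives dy/dt > 0 only when x > 0.723/0.00346 = 209.
Without the predator, x → K = 176. Since 176 < 209, the predator cannot invade.

Threshold x = 209; K < 209, so no, the predator goes extinct.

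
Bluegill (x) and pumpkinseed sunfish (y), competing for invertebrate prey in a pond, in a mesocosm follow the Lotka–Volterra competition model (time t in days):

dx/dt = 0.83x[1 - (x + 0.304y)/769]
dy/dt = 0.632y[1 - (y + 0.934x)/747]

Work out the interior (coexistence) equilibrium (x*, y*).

x* ≈ 757, y* ≈ 40.2

Setting both brackets to zero gives the nullclines x + 0.304y = 769 and 0.934x + y = 747.
Substituting y = 747 - 0.934x into the first: x(1 - 0.304·0.934) = 769 - 0.304·747.
So x* = 542/0.716 = 757, and then y* = 747 - 0.934·757 = 40.2.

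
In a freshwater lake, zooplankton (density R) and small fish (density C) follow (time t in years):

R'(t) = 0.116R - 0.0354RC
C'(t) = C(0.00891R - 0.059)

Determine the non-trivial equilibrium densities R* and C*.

Set dC/dt = 0 with C > 0: 0.00891R - 0.059 = 0, so R* = 0.059/0.00891 = 6.62.
Set dR/dt = 0 with R > 0: 0.116 - 0.0354C = 0, so C* = 0.116/0.0354 = 3.28.

R* ≈ 6.62, C* ≈ 3.28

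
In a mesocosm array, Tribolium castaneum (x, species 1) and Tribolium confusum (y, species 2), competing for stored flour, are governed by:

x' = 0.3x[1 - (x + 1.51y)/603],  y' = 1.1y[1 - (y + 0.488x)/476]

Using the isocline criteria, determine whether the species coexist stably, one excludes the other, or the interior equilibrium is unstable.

species 2 excludes species 1

Compare the nullcline intercepts: K1/α12 = 603/1.51 = 399 < K2 = 476; K2/α21 = 476/0.488 = 975 > K1 = 603.
Since the inequalities point opposite ways, species 2 can invade but species 1 cannot.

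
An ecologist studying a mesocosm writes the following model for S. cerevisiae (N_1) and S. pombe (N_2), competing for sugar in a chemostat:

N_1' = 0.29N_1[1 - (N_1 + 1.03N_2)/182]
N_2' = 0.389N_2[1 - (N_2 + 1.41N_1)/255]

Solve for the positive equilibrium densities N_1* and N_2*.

N_1* ≈ 178, N_2* ≈ 3.58

Setting both brackets to zero gives the nullclines N_1 + 1.03N_2 = 182 and 1.41N_1 + N_2 = 255.
Substituting N_2 = 255 - 1.41N_1 into the first: N_1(1 - 1.03·1.41) = 182 - 1.03·255.
So N_1* = -80.7/-0.452 = 178, and then N_2* = 255 - 1.41·178 = 3.58.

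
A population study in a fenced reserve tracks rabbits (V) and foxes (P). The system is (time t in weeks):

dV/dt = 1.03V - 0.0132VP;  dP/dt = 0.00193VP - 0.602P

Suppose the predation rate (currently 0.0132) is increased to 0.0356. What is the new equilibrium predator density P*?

At the interior fixed point, setting dV/dt = 0 with V > 0 fixes P* = (prey growth rate)/(VP coefficient) — independent of the other coefficients.
With the change, P* = 1.03/0.0356 = 28.9; it falls from 78.

P* ≈ 28.9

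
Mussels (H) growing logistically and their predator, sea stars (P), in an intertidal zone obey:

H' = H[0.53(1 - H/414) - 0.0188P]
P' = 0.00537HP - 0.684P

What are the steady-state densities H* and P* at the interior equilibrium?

From dP/dt = 0 with P > 0: 0.00537H* = 0.684, so H* = 127.
Substitute into dH/dt = 0: 0.53(1 - 127/414) = 0.0188P*.
The bracket is 0.692, giving P* = 0.367/0.0188 = 19.5.

H* ≈ 127, P* ≈ 19.5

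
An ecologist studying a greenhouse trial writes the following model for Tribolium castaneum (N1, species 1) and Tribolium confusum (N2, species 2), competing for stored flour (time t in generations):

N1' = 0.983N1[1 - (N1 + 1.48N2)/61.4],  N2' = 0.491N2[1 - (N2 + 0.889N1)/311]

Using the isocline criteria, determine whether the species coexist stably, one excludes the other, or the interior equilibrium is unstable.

Compare the nullcline intercepts: K1/α12 = 61.4/1.48 = 41.5 < K2 = 311; K2/α21 = 311/0.889 = 350 > K1 = 61.4.
Since the inequalities point opposite ways, species 2 can invade but species 1 cannot.

species 2 excludes species 1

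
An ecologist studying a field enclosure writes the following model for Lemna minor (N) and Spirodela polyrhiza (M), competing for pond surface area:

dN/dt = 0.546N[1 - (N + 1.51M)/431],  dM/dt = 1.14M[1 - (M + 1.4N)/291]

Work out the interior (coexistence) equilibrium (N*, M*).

N* ≈ 7.55, M* ≈ 280

Setting both brackets to zero gives the nullclines N + 1.51M = 431 and 1.4N + M = 291.
Substituting M = 291 - 1.4N into the first: N(1 - 1.51·1.4) = 431 - 1.51·291.
So N* = -8.41/-1.11 = 7.55, and then M* = 291 - 1.4·7.55 = 280.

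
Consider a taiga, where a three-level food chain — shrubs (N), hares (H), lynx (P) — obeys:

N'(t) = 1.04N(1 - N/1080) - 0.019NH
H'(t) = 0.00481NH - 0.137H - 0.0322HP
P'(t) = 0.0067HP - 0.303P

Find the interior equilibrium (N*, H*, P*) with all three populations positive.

From dP/dt = 0: 0.0067H* = 0.303, so H* = 45.2.
From dN/dt = 0: 1.04(1 - N*/1080) = 0.019·45.2, giving N* = 1080·(1 - 0.826) = 188.
From dH/dt = 0: 0.00481·188 - 0.137 = 0.0322P*, so P* = 0.766/0.0322 = 23.8.

N* ≈ 188, H* ≈ 45.2, P* ≈ 23.8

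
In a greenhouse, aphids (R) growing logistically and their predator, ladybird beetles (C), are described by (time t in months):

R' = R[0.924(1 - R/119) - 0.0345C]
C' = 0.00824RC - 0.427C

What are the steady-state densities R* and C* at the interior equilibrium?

From dC/dt = 0 with C > 0: 0.00824R* = 0.427, so R* = 51.8.
Substitute into dR/dt = 0: 0.924(1 - 51.8/119) = 0.0345C*.
The bracket is 0.565, giving C* = 0.522/0.0345 = 15.1.

R* ≈ 51.8, C* ≈ 15.1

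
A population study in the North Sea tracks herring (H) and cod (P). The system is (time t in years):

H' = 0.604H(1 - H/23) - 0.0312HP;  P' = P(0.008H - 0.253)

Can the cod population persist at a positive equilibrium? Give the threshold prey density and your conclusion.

The predator equation gives dP/dt > 0 only when H > 0.253/0.008 = 31.6.
Without the predator, H → K = 23. Since 23 < 31.6, the predator cannot invade.

Threshold H = 31.6; K < 31.6, so no, the predator goes extinct.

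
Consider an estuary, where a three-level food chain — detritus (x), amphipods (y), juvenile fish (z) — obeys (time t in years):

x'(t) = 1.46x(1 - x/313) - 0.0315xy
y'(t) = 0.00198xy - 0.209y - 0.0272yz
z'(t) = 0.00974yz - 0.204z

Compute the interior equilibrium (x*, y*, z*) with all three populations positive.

From dz/dt = 0: 0.00974y* = 0.204, so y* = 20.9.
From dx/dt = 0: 1.46(1 - x*/313) = 0.0315·20.9, giving x* = 313·(1 - 0.452) = 172.
From dy/dt = 0: 0.00198·172 - 0.209 = 0.0272z*, so z* = 0.131/0.0272 = 4.8.

x* ≈ 172, y* ≈ 20.9, z* ≈ 4.8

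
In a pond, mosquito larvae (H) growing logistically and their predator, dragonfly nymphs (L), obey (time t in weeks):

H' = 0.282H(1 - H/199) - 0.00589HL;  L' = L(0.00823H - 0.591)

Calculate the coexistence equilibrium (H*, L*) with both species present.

H* ≈ 71.8, L* ≈ 30.6

From dL/dt = 0 with L > 0: 0.00823H* = 0.591, so H* = 71.8.
Substitute into dH/dt = 0: 0.282(1 - 71.8/199) = 0.00589L*.
The bracket is 0.639, giving L* = 0.18/0.00589 = 30.6.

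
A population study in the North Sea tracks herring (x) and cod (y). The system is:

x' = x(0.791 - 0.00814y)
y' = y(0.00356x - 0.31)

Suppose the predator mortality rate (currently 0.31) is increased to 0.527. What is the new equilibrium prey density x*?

x* ≈ 148

At the interior fixed point, setting dy/dt = 0 with y > 0 fixes x* = (predator death rate)/(xy coefficient) — independent of the other coefficients.
With the change, x* = 0.527/0.00356 = 148; it rises from 87.1.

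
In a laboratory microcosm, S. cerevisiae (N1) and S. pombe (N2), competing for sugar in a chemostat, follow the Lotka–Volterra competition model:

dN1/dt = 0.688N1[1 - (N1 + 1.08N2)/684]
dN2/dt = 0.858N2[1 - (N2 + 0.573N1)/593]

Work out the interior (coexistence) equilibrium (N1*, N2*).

N1* ≈ 114, N2* ≈ 528

Setting both brackets to zero gives the nullclines N1 + 1.08N2 = 684 and 0.573N1 + N2 = 593.
Substituting N2 = 593 - 0.573N1 into the first: N1(1 - 1.08·0.573) = 684 - 1.08·593.
So N1* = 43.6/0.381 = 114, and then N2* = 593 - 0.573·114 = 528.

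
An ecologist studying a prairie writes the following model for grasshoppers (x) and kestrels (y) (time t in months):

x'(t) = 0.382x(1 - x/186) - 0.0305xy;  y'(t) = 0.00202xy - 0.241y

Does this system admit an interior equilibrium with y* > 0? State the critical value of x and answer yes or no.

Threshold x = 119; K > 119, so yes, the predator persists.

The predator equation gives dy/dt > 0 only when x > 0.241/0.00202 = 119.
Without the predator, x → K = 186. Since 186 > 119, the predator can invade and persist.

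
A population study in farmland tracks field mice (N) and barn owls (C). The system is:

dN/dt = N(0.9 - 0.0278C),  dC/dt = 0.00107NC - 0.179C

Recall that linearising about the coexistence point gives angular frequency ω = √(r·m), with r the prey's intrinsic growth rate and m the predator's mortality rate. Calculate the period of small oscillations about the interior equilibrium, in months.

T ≈ 15.7 months

Here r = 0.9 and m = 0.179, so r·m = 0.161.
ω = √0.161 = 0.401 per month, hence T = 2π/ω ≈ 15.7 months.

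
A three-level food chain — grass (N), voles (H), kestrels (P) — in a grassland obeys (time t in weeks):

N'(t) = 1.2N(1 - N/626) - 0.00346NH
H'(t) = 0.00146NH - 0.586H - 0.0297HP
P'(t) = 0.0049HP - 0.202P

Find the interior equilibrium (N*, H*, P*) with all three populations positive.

N* ≈ 552, H* ≈ 41.2, P* ≈ 7.38

From dP/dt = 0: 0.0049H* = 0.202, so H* = 41.2.
From dN/dt = 0: 1.2(1 - N*/626) = 0.00346·41.2, giving N* = 626·(1 - 0.119) = 552.
From dH/dt = 0: 0.00146·552 - 0.586 = 0.0297P*, so P* = 0.219/0.0297 = 7.38.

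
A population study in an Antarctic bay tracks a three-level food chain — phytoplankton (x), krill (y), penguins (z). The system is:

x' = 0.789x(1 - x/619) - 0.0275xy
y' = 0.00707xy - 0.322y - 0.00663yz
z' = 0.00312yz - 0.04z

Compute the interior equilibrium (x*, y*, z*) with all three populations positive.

x* ≈ 342, y* ≈ 12.8, z* ≈ 317

From dz/dt = 0: 0.00312y* = 0.04, so y* = 12.8.
From dx/dt = 0: 0.789(1 - x*/619) = 0.0275·12.8, giving x* = 619·(1 - 0.447) = 342.
From dy/dt = 0: 0.00707·342 - 0.322 = 0.00663z*, so z* = 2.1/0.00663 = 317.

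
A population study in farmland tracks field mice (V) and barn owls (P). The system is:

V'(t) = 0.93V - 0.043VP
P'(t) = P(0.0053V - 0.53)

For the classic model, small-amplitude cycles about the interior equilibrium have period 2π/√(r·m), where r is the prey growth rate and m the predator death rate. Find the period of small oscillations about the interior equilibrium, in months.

T ≈ 8.95 months

Here r = 0.93 and m = 0.53, so r·m = 0.493.
ω = √0.493 = 0.702 per month, hence T = 2π/ω ≈ 8.95 months.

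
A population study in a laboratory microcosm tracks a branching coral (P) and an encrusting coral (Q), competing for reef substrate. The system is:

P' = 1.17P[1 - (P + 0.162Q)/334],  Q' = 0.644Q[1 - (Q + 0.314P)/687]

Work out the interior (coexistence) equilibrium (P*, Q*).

Setting both brackets to zero gives the nullclines P + 0.162Q = 334 and 0.314P + Q = 687.
Substituting Q = 687 - 0.314P into the first: P(1 - 0.162·0.314) = 334 - 0.162·687.
So P* = 223/0.949 = 235, and then Q* = 687 - 0.314·235 = 613.

P* ≈ 235, Q* ≈ 613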